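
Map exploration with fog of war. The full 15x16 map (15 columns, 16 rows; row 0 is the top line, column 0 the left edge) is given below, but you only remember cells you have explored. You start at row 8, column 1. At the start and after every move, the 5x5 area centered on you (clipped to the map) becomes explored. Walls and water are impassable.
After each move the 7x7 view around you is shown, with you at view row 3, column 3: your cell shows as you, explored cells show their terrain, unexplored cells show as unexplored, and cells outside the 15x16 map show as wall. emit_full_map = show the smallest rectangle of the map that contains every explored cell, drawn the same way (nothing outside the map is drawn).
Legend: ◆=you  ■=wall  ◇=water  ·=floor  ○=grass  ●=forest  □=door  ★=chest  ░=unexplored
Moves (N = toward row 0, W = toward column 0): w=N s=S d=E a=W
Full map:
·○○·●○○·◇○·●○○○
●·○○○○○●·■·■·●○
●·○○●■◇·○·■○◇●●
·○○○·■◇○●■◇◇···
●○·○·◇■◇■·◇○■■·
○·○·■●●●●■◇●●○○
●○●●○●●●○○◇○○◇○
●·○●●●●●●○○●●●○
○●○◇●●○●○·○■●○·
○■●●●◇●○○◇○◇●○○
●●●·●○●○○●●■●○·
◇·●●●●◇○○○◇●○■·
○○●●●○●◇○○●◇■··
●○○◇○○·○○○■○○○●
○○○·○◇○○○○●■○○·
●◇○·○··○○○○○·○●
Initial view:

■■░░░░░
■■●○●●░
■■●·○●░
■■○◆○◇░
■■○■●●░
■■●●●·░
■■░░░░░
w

■■░░░░░
■■○·○·░
■■●○●●░
■■●◆○●░
■■○●○◇░
■■○■●●░
■■●●●·░

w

■■░░░░░
■■●○·○░
■■○·○·░
■■●◆●●░
■■●·○●░
■■○●○◇░
■■○■●●░

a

■■■░░░░
■■■●○·○
■■■○·○·
■■■◆○●●
■■■●·○●
■■■○●○◇
■■■○■●●

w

■■■░░░░
■■■·○○░
■■■●○·○
■■■◆·○·
■■■●○●●
■■■●·○●
■■■○●○◇

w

■■■░░░░
■■■●·○░
■■■·○○░
■■■◆○·○
■■■○·○·
■■■●○●●
■■■●·○●

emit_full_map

●·○░
·○○░
◆○·○
○·○·
●○●●
●·○●
○●○◇
○■●●
●●●·

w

■■■░░░░
■■■●·○░
■■■●·○░
■■■◆○○░
■■■●○·○
■■■○·○·
■■■●○●●

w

■■■■■■■
■■■·○○░
■■■●·○░
■■■◆·○░
■■■·○○░
■■■●○·○
■■■○·○·

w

■■■■■■■
■■■■■■■
■■■·○○░
■■■◆·○░
■■■●·○░
■■■·○○░
■■■●○·○

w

■■■■■■■
■■■■■■■
■■■■■■■
■■■◆○○░
■■■●·○░
■■■●·○░
■■■·○○░

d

■■■■■■■
■■■■■■■
■■■■■■■
■■·◆○·░
■■●·○○░
■■●·○○░
■■·○○░░

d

■■■■■■■
■■■■■■■
■■■■■■■
■·○◆·●░
■●·○○○░
■●·○○●░
■·○○░░░

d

■■■■■■■
■■■■■■■
■■■■■■■
·○○◆●○░
●·○○○○░
●·○○●■░
·○○░░░░

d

■■■■■■■
■■■■■■■
■■■■■■■
○○·◆○○░
·○○○○○░
·○○●■◇░
○○░░░░░

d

■■■■■■■
■■■■■■■
■■■■■■■
○·●◆○·░
○○○○○●░
○○●■◇·░
○░░░░░░

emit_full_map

·○○·●◆○·
●·○○○○○●
●·○○●■◇·
·○○░░░░░
●○·○░░░░
○·○·░░░░
●○●●░░░░
●·○●░░░░
○●○◇░░░░
○■●●░░░░
●●●·░░░░


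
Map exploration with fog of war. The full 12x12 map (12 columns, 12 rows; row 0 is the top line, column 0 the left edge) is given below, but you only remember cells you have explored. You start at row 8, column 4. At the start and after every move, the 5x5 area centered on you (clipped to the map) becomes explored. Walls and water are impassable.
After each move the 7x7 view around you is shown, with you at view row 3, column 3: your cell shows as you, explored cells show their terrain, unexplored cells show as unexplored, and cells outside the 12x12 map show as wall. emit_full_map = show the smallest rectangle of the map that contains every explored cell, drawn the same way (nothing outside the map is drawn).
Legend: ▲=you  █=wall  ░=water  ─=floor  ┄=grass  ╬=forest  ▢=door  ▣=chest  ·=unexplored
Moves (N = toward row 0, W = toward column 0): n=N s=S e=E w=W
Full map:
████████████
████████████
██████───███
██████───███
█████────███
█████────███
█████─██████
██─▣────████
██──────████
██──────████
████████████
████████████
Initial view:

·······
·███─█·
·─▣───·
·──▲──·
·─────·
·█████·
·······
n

·······
·███──·
·███─█·
·─▣▲──·
·─────·
·─────·
·█████·

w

·······
·████──
·████─█
·█─▲───
·█─────
·█─────
··█████

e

·······
████──·
████─█·
█─▣▲──·
█─────·
█─────·
·█████·

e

·······
███───·
███─██·
─▣─▲──·
──────·
──────·
█████··

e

·······
██────·
██─███·
▣──▲─█·
─────█·
─────█·
████···

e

·······
█────█·
█─████·
───▲██·
────██·
────██·
███····

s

█────█·
█─████·
────██·
───▲██·
────██·
██████·
·······

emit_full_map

████────█
████─████
█─▣────██
█─────▲██
█──────██
·████████

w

██────█
██─████
▣────██
───▲─██
─────██
███████
·······

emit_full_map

████────█
████─████
█─▣────██
█────▲─██
█──────██
·████████


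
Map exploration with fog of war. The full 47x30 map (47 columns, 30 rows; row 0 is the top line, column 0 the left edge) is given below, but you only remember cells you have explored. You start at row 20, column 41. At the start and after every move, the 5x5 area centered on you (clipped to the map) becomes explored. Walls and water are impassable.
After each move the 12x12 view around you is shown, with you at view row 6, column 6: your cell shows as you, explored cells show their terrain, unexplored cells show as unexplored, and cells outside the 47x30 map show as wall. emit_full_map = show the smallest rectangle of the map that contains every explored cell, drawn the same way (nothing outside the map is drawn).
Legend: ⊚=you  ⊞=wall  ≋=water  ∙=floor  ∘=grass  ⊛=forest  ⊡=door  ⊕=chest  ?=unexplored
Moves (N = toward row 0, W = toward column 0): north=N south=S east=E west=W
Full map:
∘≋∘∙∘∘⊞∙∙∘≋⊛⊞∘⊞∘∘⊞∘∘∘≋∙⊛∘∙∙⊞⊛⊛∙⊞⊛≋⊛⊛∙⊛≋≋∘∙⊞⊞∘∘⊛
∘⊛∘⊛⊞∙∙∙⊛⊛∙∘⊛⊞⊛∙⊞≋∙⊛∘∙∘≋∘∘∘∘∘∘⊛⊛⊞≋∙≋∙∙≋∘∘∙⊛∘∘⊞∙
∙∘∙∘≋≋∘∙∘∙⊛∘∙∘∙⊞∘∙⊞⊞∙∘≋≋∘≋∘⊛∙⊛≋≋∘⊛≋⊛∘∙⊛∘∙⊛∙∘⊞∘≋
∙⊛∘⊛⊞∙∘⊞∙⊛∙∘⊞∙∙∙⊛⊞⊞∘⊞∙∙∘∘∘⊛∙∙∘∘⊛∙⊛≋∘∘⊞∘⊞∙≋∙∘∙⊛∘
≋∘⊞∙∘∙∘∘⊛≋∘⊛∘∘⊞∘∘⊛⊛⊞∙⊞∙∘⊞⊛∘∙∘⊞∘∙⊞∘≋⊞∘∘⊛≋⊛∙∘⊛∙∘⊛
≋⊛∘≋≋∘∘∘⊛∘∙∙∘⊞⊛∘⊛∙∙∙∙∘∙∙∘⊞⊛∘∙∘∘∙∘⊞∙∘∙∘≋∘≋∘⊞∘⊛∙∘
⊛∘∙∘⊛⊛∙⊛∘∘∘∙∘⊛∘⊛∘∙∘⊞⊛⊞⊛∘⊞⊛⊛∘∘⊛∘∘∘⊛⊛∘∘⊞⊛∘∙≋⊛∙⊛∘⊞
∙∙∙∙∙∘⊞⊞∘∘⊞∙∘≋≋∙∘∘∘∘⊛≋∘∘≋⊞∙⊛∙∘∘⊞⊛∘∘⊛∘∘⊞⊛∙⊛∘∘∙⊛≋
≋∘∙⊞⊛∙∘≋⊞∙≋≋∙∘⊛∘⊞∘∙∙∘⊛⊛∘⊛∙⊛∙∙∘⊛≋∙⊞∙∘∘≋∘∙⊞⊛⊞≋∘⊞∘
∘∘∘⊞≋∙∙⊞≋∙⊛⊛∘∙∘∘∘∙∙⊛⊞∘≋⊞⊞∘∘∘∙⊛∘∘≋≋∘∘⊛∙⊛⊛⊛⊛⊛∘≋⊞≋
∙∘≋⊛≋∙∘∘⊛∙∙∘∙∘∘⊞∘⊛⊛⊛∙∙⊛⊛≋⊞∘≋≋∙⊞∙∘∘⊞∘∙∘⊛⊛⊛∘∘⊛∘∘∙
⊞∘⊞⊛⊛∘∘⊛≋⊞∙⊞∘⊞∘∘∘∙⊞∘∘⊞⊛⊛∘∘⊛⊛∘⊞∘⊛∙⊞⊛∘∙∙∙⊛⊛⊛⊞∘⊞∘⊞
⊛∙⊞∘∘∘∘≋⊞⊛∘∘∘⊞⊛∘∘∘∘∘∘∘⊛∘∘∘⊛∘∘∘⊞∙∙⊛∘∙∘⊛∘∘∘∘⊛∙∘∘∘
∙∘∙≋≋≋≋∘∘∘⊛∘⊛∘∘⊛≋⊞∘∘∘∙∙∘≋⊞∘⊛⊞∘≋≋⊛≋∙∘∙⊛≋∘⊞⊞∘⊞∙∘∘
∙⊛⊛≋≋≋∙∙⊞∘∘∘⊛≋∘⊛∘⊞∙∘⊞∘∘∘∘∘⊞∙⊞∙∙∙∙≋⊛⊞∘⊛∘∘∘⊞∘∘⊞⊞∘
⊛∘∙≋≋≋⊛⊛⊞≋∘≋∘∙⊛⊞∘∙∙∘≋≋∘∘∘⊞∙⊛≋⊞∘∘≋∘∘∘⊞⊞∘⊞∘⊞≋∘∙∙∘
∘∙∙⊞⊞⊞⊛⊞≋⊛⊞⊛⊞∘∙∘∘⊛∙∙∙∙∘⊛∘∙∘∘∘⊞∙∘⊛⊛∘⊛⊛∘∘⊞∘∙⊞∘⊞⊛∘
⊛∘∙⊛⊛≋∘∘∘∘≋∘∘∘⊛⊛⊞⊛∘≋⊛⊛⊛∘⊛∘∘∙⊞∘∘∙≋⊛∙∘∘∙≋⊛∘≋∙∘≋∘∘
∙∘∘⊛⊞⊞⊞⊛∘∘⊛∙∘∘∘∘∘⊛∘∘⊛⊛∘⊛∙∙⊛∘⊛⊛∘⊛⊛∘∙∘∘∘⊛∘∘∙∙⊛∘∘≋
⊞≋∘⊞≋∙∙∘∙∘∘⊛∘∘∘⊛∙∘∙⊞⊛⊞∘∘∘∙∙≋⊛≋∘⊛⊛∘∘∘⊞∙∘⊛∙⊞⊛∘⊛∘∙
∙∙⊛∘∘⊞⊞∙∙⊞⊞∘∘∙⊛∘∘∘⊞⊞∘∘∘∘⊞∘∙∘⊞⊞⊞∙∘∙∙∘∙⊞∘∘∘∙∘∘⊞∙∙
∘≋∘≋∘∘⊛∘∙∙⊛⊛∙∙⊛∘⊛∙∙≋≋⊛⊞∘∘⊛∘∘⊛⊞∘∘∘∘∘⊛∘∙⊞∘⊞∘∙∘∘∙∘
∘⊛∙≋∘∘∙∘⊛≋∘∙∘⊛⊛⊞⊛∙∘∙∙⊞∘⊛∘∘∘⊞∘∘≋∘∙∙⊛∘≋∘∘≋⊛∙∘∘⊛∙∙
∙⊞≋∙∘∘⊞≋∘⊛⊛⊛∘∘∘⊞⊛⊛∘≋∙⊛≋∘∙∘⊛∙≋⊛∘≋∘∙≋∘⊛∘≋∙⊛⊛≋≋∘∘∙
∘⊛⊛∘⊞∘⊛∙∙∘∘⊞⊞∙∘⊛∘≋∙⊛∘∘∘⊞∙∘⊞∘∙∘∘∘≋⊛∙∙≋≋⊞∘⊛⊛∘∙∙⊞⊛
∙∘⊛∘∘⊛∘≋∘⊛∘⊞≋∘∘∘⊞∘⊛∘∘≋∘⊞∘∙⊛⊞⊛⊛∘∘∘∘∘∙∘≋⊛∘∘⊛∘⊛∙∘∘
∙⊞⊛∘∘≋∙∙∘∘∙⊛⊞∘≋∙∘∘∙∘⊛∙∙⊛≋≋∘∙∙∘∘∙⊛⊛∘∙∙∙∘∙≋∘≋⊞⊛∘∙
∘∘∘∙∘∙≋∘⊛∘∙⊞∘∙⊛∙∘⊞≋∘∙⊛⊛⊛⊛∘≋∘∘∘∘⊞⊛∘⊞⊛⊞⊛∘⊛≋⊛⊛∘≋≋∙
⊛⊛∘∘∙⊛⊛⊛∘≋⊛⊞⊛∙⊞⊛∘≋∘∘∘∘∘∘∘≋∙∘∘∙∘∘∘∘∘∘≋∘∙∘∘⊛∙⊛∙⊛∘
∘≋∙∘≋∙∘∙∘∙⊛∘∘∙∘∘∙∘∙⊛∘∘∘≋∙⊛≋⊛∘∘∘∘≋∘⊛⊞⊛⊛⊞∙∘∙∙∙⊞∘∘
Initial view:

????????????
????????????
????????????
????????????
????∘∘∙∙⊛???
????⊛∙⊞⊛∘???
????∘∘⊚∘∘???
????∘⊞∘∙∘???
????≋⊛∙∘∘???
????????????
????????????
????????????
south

????????????
????????????
????????????
????∘∘∙∙⊛???
????⊛∙⊞⊛∘???
????∘∘∙∘∘???
????∘⊞⊚∙∘???
????≋⊛∙∘∘???
????∙⊛⊛≋≋???
????????????
????????????
????????????

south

????????????
????????????
????∘∘∙∙⊛???
????⊛∙⊞⊛∘???
????∘∘∙∘∘???
????∘⊞∘∙∘???
????≋⊛⊚∘∘???
????∙⊛⊛≋≋???
????∘⊛⊛∘∙???
????????????
????????????
????????????

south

????????????
????∘∘∙∙⊛???
????⊛∙⊞⊛∘???
????∘∘∙∘∘???
????∘⊞∘∙∘???
????≋⊛∙∘∘???
????∙⊛⊚≋≋???
????∘⊛⊛∘∙???
????∘∘⊛∘⊛???
????????????
????????????
????????????

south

????∘∘∙∙⊛???
????⊛∙⊞⊛∘???
????∘∘∙∘∘???
????∘⊞∘∙∘???
????≋⊛∙∘∘???
????∙⊛⊛≋≋???
????∘⊛⊚∘∙???
????∘∘⊛∘⊛???
????∙≋∘≋⊞???
????????????
????????????
????????????

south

????⊛∙⊞⊛∘???
????∘∘∙∘∘???
????∘⊞∘∙∘???
????≋⊛∙∘∘???
????∙⊛⊛≋≋???
????∘⊛⊛∘∙???
????∘∘⊚∘⊛???
????∙≋∘≋⊞???
????⊛≋⊛⊛∘???
????????????
????????????
⊞⊞⊞⊞⊞⊞⊞⊞⊞⊞⊞⊞

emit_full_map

∘∘∙∙⊛
⊛∙⊞⊛∘
∘∘∙∘∘
∘⊞∘∙∘
≋⊛∙∘∘
∙⊛⊛≋≋
∘⊛⊛∘∙
∘∘⊚∘⊛
∙≋∘≋⊞
⊛≋⊛⊛∘

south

????∘∘∙∘∘???
????∘⊞∘∙∘???
????≋⊛∙∘∘???
????∙⊛⊛≋≋???
????∘⊛⊛∘∙???
????∘∘⊛∘⊛???
????∙≋⊚≋⊞???
????⊛≋⊛⊛∘???
????∘∘⊛∙⊛???
????????????
⊞⊞⊞⊞⊞⊞⊞⊞⊞⊞⊞⊞
⊞⊞⊞⊞⊞⊞⊞⊞⊞⊞⊞⊞

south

????∘⊞∘∙∘???
????≋⊛∙∘∘???
????∙⊛⊛≋≋???
????∘⊛⊛∘∙???
????∘∘⊛∘⊛???
????∙≋∘≋⊞???
????⊛≋⊚⊛∘???
????∘∘⊛∙⊛???
????∙∘∙∙∙???
⊞⊞⊞⊞⊞⊞⊞⊞⊞⊞⊞⊞
⊞⊞⊞⊞⊞⊞⊞⊞⊞⊞⊞⊞
⊞⊞⊞⊞⊞⊞⊞⊞⊞⊞⊞⊞

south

????≋⊛∙∘∘???
????∙⊛⊛≋≋???
????∘⊛⊛∘∙???
????∘∘⊛∘⊛???
????∙≋∘≋⊞???
????⊛≋⊛⊛∘???
????∘∘⊚∙⊛???
????∙∘∙∙∙???
⊞⊞⊞⊞⊞⊞⊞⊞⊞⊞⊞⊞
⊞⊞⊞⊞⊞⊞⊞⊞⊞⊞⊞⊞
⊞⊞⊞⊞⊞⊞⊞⊞⊞⊞⊞⊞
⊞⊞⊞⊞⊞⊞⊞⊞⊞⊞⊞⊞

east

???≋⊛∙∘∘???⊞
???∙⊛⊛≋≋???⊞
???∘⊛⊛∘∙???⊞
???∘∘⊛∘⊛???⊞
???∙≋∘≋⊞⊛??⊞
???⊛≋⊛⊛∘≋??⊞
???∘∘⊛⊚⊛∙??⊞
???∙∘∙∙∙⊞??⊞
⊞⊞⊞⊞⊞⊞⊞⊞⊞⊞⊞⊞
⊞⊞⊞⊞⊞⊞⊞⊞⊞⊞⊞⊞
⊞⊞⊞⊞⊞⊞⊞⊞⊞⊞⊞⊞
⊞⊞⊞⊞⊞⊞⊞⊞⊞⊞⊞⊞

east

??≋⊛∙∘∘???⊞⊞
??∙⊛⊛≋≋???⊞⊞
??∘⊛⊛∘∙???⊞⊞
??∘∘⊛∘⊛???⊞⊞
??∙≋∘≋⊞⊛∘?⊞⊞
??⊛≋⊛⊛∘≋≋?⊞⊞
??∘∘⊛∙⊚∙⊛?⊞⊞
??∙∘∙∙∙⊞∘?⊞⊞
⊞⊞⊞⊞⊞⊞⊞⊞⊞⊞⊞⊞
⊞⊞⊞⊞⊞⊞⊞⊞⊞⊞⊞⊞
⊞⊞⊞⊞⊞⊞⊞⊞⊞⊞⊞⊞
⊞⊞⊞⊞⊞⊞⊞⊞⊞⊞⊞⊞

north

??∘⊞∘∙∘???⊞⊞
??≋⊛∙∘∘???⊞⊞
??∙⊛⊛≋≋???⊞⊞
??∘⊛⊛∘∙???⊞⊞
??∘∘⊛∘⊛∙∘?⊞⊞
??∙≋∘≋⊞⊛∘?⊞⊞
??⊛≋⊛⊛⊚≋≋?⊞⊞
??∘∘⊛∙⊛∙⊛?⊞⊞
??∙∘∙∙∙⊞∘?⊞⊞
⊞⊞⊞⊞⊞⊞⊞⊞⊞⊞⊞⊞
⊞⊞⊞⊞⊞⊞⊞⊞⊞⊞⊞⊞
⊞⊞⊞⊞⊞⊞⊞⊞⊞⊞⊞⊞

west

???∘⊞∘∙∘???⊞
???≋⊛∙∘∘???⊞
???∙⊛⊛≋≋???⊞
???∘⊛⊛∘∙???⊞
???∘∘⊛∘⊛∙∘?⊞
???∙≋∘≋⊞⊛∘?⊞
???⊛≋⊛⊚∘≋≋?⊞
???∘∘⊛∙⊛∙⊛?⊞
???∙∘∙∙∙⊞∘?⊞
⊞⊞⊞⊞⊞⊞⊞⊞⊞⊞⊞⊞
⊞⊞⊞⊞⊞⊞⊞⊞⊞⊞⊞⊞
⊞⊞⊞⊞⊞⊞⊞⊞⊞⊞⊞⊞

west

????∘⊞∘∙∘???
????≋⊛∙∘∘???
????∙⊛⊛≋≋???
????∘⊛⊛∘∙???
????∘∘⊛∘⊛∙∘?
????∙≋∘≋⊞⊛∘?
????⊛≋⊚⊛∘≋≋?
????∘∘⊛∙⊛∙⊛?
????∙∘∙∙∙⊞∘?
⊞⊞⊞⊞⊞⊞⊞⊞⊞⊞⊞⊞
⊞⊞⊞⊞⊞⊞⊞⊞⊞⊞⊞⊞
⊞⊞⊞⊞⊞⊞⊞⊞⊞⊞⊞⊞

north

????∘∘∙∘∘???
????∘⊞∘∙∘???
????≋⊛∙∘∘???
????∙⊛⊛≋≋???
????∘⊛⊛∘∙???
????∘∘⊛∘⊛∙∘?
????∙≋⊚≋⊞⊛∘?
????⊛≋⊛⊛∘≋≋?
????∘∘⊛∙⊛∙⊛?
????∙∘∙∙∙⊞∘?
⊞⊞⊞⊞⊞⊞⊞⊞⊞⊞⊞⊞
⊞⊞⊞⊞⊞⊞⊞⊞⊞⊞⊞⊞

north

????⊛∙⊞⊛∘???
????∘∘∙∘∘???
????∘⊞∘∙∘???
????≋⊛∙∘∘???
????∙⊛⊛≋≋???
????∘⊛⊛∘∙???
????∘∘⊚∘⊛∙∘?
????∙≋∘≋⊞⊛∘?
????⊛≋⊛⊛∘≋≋?
????∘∘⊛∙⊛∙⊛?
????∙∘∙∙∙⊞∘?
⊞⊞⊞⊞⊞⊞⊞⊞⊞⊞⊞⊞

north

????∘∘∙∙⊛???
????⊛∙⊞⊛∘???
????∘∘∙∘∘???
????∘⊞∘∙∘???
????≋⊛∙∘∘???
????∙⊛⊛≋≋???
????∘⊛⊚∘∙???
????∘∘⊛∘⊛∙∘?
????∙≋∘≋⊞⊛∘?
????⊛≋⊛⊛∘≋≋?
????∘∘⊛∙⊛∙⊛?
????∙∘∙∙∙⊞∘?

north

????????????
????∘∘∙∙⊛???
????⊛∙⊞⊛∘???
????∘∘∙∘∘???
????∘⊞∘∙∘???
????≋⊛∙∘∘???
????∙⊛⊚≋≋???
????∘⊛⊛∘∙???
????∘∘⊛∘⊛∙∘?
????∙≋∘≋⊞⊛∘?
????⊛≋⊛⊛∘≋≋?
????∘∘⊛∙⊛∙⊛?

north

????????????
????????????
????∘∘∙∙⊛???
????⊛∙⊞⊛∘???
????∘∘∙∘∘???
????∘⊞∘∙∘???
????≋⊛⊚∘∘???
????∙⊛⊛≋≋???
????∘⊛⊛∘∙???
????∘∘⊛∘⊛∙∘?
????∙≋∘≋⊞⊛∘?
????⊛≋⊛⊛∘≋≋?

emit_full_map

∘∘∙∙⊛??
⊛∙⊞⊛∘??
∘∘∙∘∘??
∘⊞∘∙∘??
≋⊛⊚∘∘??
∙⊛⊛≋≋??
∘⊛⊛∘∙??
∘∘⊛∘⊛∙∘
∙≋∘≋⊞⊛∘
⊛≋⊛⊛∘≋≋
∘∘⊛∙⊛∙⊛
∙∘∙∙∙⊞∘

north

????????????
????????????
????????????
????∘∘∙∙⊛???
????⊛∙⊞⊛∘???
????∘∘∙∘∘???
????∘⊞⊚∙∘???
????≋⊛∙∘∘???
????∙⊛⊛≋≋???
????∘⊛⊛∘∙???
????∘∘⊛∘⊛∙∘?
????∙≋∘≋⊞⊛∘?

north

????????????
????????????
????????????
????????????
????∘∘∙∙⊛???
????⊛∙⊞⊛∘???
????∘∘⊚∘∘???
????∘⊞∘∙∘???
????≋⊛∙∘∘???
????∙⊛⊛≋≋???
????∘⊛⊛∘∙???
????∘∘⊛∘⊛∙∘?

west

????????????
????????????
????????????
????????????
????⊛∘∘∙∙⊛??
????∘⊛∙⊞⊛∘??
????∘∘⊚∙∘∘??
????⊞∘⊞∘∙∘??
????∘≋⊛∙∘∘??
?????∙⊛⊛≋≋??
?????∘⊛⊛∘∙??
?????∘∘⊛∘⊛∙∘

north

????????????
????????????
????????????
????????????
????≋⊛∘≋∙???
????⊛∘∘∙∙⊛??
????∘⊛⊚⊞⊛∘??
????∘∘∘∙∘∘??
????⊞∘⊞∘∙∘??
????∘≋⊛∙∘∘??
?????∙⊛⊛≋≋??
?????∘⊛⊛∘∙??

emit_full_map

≋⊛∘≋∙???
⊛∘∘∙∙⊛??
∘⊛⊚⊞⊛∘??
∘∘∘∙∘∘??
⊞∘⊞∘∙∘??
∘≋⊛∙∘∘??
?∙⊛⊛≋≋??
?∘⊛⊛∘∙??
?∘∘⊛∘⊛∙∘
?∙≋∘≋⊞⊛∘
?⊛≋⊛⊛∘≋≋
?∘∘⊛∙⊛∙⊛
?∙∘∙∙∙⊞∘


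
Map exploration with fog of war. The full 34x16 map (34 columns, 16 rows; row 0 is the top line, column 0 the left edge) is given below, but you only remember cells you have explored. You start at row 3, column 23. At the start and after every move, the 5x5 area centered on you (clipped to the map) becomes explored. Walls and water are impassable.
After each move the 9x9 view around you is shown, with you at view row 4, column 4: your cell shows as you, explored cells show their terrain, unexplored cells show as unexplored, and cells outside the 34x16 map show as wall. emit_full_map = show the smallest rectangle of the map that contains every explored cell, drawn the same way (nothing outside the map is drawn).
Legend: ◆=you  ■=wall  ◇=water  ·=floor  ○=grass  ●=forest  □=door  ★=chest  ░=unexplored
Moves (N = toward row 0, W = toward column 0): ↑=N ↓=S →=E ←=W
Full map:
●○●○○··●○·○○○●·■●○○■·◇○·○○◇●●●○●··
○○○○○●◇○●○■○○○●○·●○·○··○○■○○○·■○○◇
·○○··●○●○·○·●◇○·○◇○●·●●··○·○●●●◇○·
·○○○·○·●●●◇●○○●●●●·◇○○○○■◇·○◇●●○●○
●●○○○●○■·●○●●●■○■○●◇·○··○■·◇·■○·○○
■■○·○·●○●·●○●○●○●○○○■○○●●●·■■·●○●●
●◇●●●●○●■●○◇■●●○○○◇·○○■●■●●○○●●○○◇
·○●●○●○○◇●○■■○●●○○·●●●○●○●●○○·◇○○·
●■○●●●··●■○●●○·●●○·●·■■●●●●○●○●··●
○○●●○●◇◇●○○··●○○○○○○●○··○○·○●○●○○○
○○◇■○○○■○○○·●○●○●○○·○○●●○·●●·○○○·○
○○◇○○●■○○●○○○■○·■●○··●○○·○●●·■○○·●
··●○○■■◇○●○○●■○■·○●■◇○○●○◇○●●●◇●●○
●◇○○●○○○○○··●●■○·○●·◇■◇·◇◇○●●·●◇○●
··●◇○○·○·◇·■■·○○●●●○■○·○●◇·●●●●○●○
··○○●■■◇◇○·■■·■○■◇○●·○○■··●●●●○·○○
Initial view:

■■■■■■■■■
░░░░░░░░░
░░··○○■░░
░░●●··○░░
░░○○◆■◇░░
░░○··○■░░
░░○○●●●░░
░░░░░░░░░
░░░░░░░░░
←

■■■■■■■■■
░░░░░░░░░
░░○··○○■░
░░·●●··○░
░░○○◆○■◇░
░░·○··○■░
░░■○○●●●░
░░░░░░░░░
░░░░░░░░░

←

■■■■■■■■■
░░░░░░░░░
░░·○··○○■
░░●·●●··○
░░◇○◆○○■◇
░░◇·○··○■
░░○■○○●●●
░░░░░░░░░
░░░░░░░░░

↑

■■■■■■■■■
■■■■■■■■■
░░■·◇○·░░
░░·○··○○■
░░●·◆●··○
░░◇○○○○■◇
░░◇·○··○■
░░○■○○●●●
░░░░░░░░░

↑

■■■■■■■■■
■■■■■■■■■
■■■■■■■■■
░░■·◇○·░░
░░·○◆·○○■
░░●·●●··○
░░◇○○○○■◇
░░◇·○··○■
░░○■○○●●●

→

■■■■■■■■■
■■■■■■■■■
■■■■■■■■■
░■·◇○·○░░
░·○·◆○○■░
░●·●●··○░
░◇○○○○■◇░
░◇·○··○■░
░○■○○●●●░

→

■■■■■■■■■
■■■■■■■■■
■■■■■■■■■
■·◇○·○○░░
·○··◆○■░░
●·●●··○░░
◇○○○○■◇░░
◇·○··○■░░
○■○○●●●░░

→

■■■■■■■■■
■■■■■■■■■
■■■■■■■■■
·◇○·○○◇░░
○··○◆■○░░
·●●··○·░░
○○○○■◇·░░
·○··○■░░░
■○○●●●░░░

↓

■■■■■■■■■
■■■■■■■■■
·◇○·○○◇░░
○··○○■○░░
·●●·◆○·░░
○○○○■◇·░░
·○··○■·░░
■○○●●●░░░
░░░░░░░░░

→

■■■■■■■■■
■■■■■■■■■
◇○·○○◇●░░
··○○■○○░░
●●··◆·○░░
○○○■◇·○░░
○··○■·◇░░
○○●●●░░░░
░░░░░░░░░

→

■■■■■■■■■
■■■■■■■■■
○·○○◇●●░░
·○○■○○○░░
●··○◆○●░░
○○■◇·○◇░░
··○■·◇·░░
○●●●░░░░░
░░░░░░░░░

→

■■■■■■■■■
■■■■■■■■■
·○○◇●●●░░
○○■○○○·░░
··○·◆●●░░
○■◇·○◇●░░
·○■·◇·■░░
●●●░░░░░░
░░░░░░░░░

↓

■■■■■■■■■
·○○◇●●●░░
○○■○○○·░░
··○·○●●░░
○■◇·◆◇●░░
·○■·◇·■░░
●●●·■■·░░
░░░░░░░░░
░░░░░░░░░

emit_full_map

■·◇○·○○◇●●●
·○··○○■○○○·
●·●●··○·○●●
◇○○○○■◇·◆◇●
◇·○··○■·◇·■
○■○○●●●·■■·

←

■■■■■■■■■
○·○○◇●●●░
·○○■○○○·░
●··○·○●●░
○○■◇◆○◇●░
··○■·◇·■░
○●●●·■■·░
░░░░░░░░░
░░░░░░░░░

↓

○·○○◇●●●░
·○○■○○○·░
●··○·○●●░
○○■◇·○◇●░
··○■◆◇·■░
○●●●·■■·░
░░■●●○○░░
░░░░░░░░░
░░░░░░░░░

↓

·○○■○○○·░
●··○·○●●░
○○■◇·○◇●░
··○■·◇·■░
○●●●◆■■·░
░░■●●○○░░
░░○●●○○░░
░░░░░░░░░
░░░░░░░░░

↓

●··○·○●●░
○○■◇·○◇●░
··○■·◇·■░
○●●●·■■·░
░░■●◆○○░░
░░○●●○○░░
░░●●●○●░░
░░░░░░░░░
░░░░░░░░░

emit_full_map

■·◇○·○○◇●●●
·○··○○■○○○·
●·●●··○·○●●
◇○○○○■◇·○◇●
◇·○··○■·◇·■
○■○○●●●·■■·
░░░░░■●◆○○░
░░░░░○●●○○░
░░░░░●●●○●░

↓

○○■◇·○◇●░
··○■·◇·■░
○●●●·■■·░
░░■●●○○░░
░░○●◆○○░░
░░●●●○●░░
░░○○·○●░░
░░░░░░░░░
░░░░░░░░░

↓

··○■·◇·■░
○●●●·■■·░
░░■●●○○░░
░░○●●○○░░
░░●●◆○●░░
░░○○·○●░░
░░○·●●·░░
░░░░░░░░░
░░░░░░░░░

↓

○●●●·■■·░
░░■●●○○░░
░░○●●○○░░
░░●●●○●░░
░░○○◆○●░░
░░○·●●·░░
░░·○●●·░░
░░░░░░░░░
░░░░░░░░░

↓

░░■●●○○░░
░░○●●○○░░
░░●●●○●░░
░░○○·○●░░
░░○·◆●·░░
░░·○●●·░░
░░○◇○●●░░
░░░░░░░░░
░░░░░░░░░

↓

░░○●●○○░░
░░●●●○●░░
░░○○·○●░░
░░○·●●·░░
░░·○◆●·░░
░░○◇○●●░░
░░◇◇○●●░░
░░░░░░░░░
░░░░░░░░░

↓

░░●●●○●░░
░░○○·○●░░
░░○·●●·░░
░░·○●●·░░
░░○◇◆●●░░
░░◇◇○●●░░
░░●◇·●●░░
░░░░░░░░░
■■■■■■■■■

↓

░░○○·○●░░
░░○·●●·░░
░░·○●●·░░
░░○◇○●●░░
░░◇◇◆●●░░
░░●◇·●●░░
░░··●●●░░
■■■■■■■■■
■■■■■■■■■

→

░○○·○●░░░
░○·●●·░░░
░·○●●·■░░
░○◇○●●●░░
░◇◇○◆●·░░
░●◇·●●●░░
░··●●●●░░
■■■■■■■■■
■■■■■■■■■

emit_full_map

■·◇○·○○◇●●●
·○··○○■○○○·
●·●●··○·○●●
◇○○○○■◇·○◇●
◇·○··○■·◇·■
○■○○●●●·■■·
░░░░░■●●○○░
░░░░░○●●○○░
░░░░░●●●○●░
░░░░░○○·○●░
░░░░░○·●●·░
░░░░░·○●●·■
░░░░░○◇○●●●
░░░░░◇◇○◆●·
░░░░░●◇·●●●
░░░░░··●●●●

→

○○·○●░░░░
○·●●·░░░░
·○●●·■○░░
○◇○●●●◇░░
◇◇○●◆·●░░
●◇·●●●●░░
··●●●●○░░
■■■■■■■■■
■■■■■■■■■

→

○·○●░░░░░
·●●·░░░░░
○●●·■○○░░
◇○●●●◇●░░
◇○●●◆●◇░░
◇·●●●●○░░
·●●●●○·░░
■■■■■■■■■
■■■■■■■■■

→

·○●░░░░░■
●●·░░░░░■
●●·■○○·░■
○●●●◇●●░■
○●●·◆◇○░■
·●●●●○●░■
●●●●○·○░■
■■■■■■■■■
■■■■■■■■■

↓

●●·░░░░░■
●●·■○○·░■
○●●●◇●●░■
○●●·●◇○░■
·●●●◆○●░■
●●●●○·○░■
■■■■■■■■■
■■■■■■■■■
■■■■■■■■■

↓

●●·■○○·░■
○●●●◇●●░■
○●●·●◇○░■
·●●●●○●░■
●●●●◆·○░■
■■■■■■■■■
■■■■■■■■■
■■■■■■■■■
■■■■■■■■■

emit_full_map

■·◇○·○○◇●●●░░░
·○··○○■○○○·░░░
●·●●··○·○●●░░░
◇○○○○■◇·○◇●░░░
◇·○··○■·◇·■░░░
○■○○●●●·■■·░░░
░░░░░■●●○○░░░░
░░░░░○●●○○░░░░
░░░░░●●●○●░░░░
░░░░░○○·○●░░░░
░░░░░○·●●·░░░░
░░░░░·○●●·■○○·
░░░░░○◇○●●●◇●●
░░░░░◇◇○●●·●◇○
░░░░░●◇·●●●●○●
░░░░░··●●●●◆·○


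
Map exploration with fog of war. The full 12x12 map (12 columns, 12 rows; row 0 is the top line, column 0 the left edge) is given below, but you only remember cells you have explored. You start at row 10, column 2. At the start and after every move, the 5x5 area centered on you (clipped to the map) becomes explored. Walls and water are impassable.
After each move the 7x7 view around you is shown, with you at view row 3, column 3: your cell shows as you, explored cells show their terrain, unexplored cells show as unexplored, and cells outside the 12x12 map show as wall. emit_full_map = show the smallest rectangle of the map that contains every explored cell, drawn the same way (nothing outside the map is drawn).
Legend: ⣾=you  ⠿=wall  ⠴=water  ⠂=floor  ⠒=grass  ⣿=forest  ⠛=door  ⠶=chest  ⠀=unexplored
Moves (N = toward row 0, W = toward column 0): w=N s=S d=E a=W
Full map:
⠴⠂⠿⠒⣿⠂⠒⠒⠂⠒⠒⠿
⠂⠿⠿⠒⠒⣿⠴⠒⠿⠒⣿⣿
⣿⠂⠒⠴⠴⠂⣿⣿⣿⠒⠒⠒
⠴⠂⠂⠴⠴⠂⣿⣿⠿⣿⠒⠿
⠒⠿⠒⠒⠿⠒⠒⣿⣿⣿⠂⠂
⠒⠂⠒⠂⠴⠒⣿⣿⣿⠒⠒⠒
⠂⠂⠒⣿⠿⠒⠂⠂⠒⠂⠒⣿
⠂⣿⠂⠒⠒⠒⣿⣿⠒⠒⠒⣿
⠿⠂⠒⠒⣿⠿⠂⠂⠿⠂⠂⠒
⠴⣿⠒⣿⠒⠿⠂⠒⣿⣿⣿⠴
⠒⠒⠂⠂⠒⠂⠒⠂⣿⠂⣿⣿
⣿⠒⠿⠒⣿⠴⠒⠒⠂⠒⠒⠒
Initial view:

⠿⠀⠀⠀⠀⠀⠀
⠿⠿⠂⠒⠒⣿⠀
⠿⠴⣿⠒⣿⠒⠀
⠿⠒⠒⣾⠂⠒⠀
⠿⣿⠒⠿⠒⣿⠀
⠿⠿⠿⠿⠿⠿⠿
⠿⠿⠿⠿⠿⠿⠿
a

⠿⠿⠀⠀⠀⠀⠀
⠿⠿⠿⠂⠒⠒⣿
⠿⠿⠴⣿⠒⣿⠒
⠿⠿⠒⣾⠂⠂⠒
⠿⠿⣿⠒⠿⠒⣿
⠿⠿⠿⠿⠿⠿⠿
⠿⠿⠿⠿⠿⠿⠿

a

⠿⠿⠿⠀⠀⠀⠀
⠿⠿⠿⠿⠂⠒⠒
⠿⠿⠿⠴⣿⠒⣿
⠿⠿⠿⣾⠒⠂⠂
⠿⠿⠿⣿⠒⠿⠒
⠿⠿⠿⠿⠿⠿⠿
⠿⠿⠿⠿⠿⠿⠿

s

⠿⠿⠿⠿⠂⠒⠒
⠿⠿⠿⠴⣿⠒⣿
⠿⠿⠿⠒⠒⠂⠂
⠿⠿⠿⣾⠒⠿⠒
⠿⠿⠿⠿⠿⠿⠿
⠿⠿⠿⠿⠿⠿⠿
⠿⠿⠿⠿⠿⠿⠿

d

⠿⠿⠿⠂⠒⠒⣿
⠿⠿⠴⣿⠒⣿⠒
⠿⠿⠒⠒⠂⠂⠒
⠿⠿⣿⣾⠿⠒⣿
⠿⠿⠿⠿⠿⠿⠿
⠿⠿⠿⠿⠿⠿⠿
⠿⠿⠿⠿⠿⠿⠿

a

⠿⠿⠿⠿⠂⠒⠒
⠿⠿⠿⠴⣿⠒⣿
⠿⠿⠿⠒⠒⠂⠂
⠿⠿⠿⣾⠒⠿⠒
⠿⠿⠿⠿⠿⠿⠿
⠿⠿⠿⠿⠿⠿⠿
⠿⠿⠿⠿⠿⠿⠿

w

⠿⠿⠿⠀⠀⠀⠀
⠿⠿⠿⠿⠂⠒⠒
⠿⠿⠿⠴⣿⠒⣿
⠿⠿⠿⣾⠒⠂⠂
⠿⠿⠿⣿⠒⠿⠒
⠿⠿⠿⠿⠿⠿⠿
⠿⠿⠿⠿⠿⠿⠿


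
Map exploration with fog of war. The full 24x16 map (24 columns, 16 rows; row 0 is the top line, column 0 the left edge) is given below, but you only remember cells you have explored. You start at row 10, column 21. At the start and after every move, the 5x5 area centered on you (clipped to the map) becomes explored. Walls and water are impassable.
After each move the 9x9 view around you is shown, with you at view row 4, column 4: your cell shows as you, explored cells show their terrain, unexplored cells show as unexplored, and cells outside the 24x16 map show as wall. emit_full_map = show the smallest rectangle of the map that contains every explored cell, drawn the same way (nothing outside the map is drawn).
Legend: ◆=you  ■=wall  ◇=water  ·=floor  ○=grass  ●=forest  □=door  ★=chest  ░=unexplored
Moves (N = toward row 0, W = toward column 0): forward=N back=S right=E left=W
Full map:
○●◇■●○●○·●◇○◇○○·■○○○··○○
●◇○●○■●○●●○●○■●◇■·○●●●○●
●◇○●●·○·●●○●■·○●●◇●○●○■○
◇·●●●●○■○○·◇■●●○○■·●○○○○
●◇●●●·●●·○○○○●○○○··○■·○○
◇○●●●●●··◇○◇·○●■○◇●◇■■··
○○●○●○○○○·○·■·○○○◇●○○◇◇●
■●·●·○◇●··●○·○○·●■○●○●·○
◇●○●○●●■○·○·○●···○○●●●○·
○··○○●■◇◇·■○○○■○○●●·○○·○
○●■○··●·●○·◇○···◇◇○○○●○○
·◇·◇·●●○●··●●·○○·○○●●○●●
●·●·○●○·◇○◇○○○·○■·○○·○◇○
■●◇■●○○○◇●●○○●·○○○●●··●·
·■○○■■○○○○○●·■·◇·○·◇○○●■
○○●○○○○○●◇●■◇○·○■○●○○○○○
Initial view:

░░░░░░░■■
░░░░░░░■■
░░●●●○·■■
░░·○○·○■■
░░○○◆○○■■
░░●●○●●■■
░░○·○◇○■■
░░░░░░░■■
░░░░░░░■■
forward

░░░░░░░■■
░░░░░░░■■
░░●○●·○■■
░░●●●○·■■
░░·○◆·○■■
░░○○●○○■■
░░●●○●●■■
░░○·○◇○■■
░░░░░░░■■

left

░░░░░░░░■
░░░░░░░░■
░░○●○●·○■
░░○●●●○·■
░░●·◆○·○■
░░○○○●○○■
░░○●●○●●■
░░░○·○◇○■
░░░░░░░░■

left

░░░░░░░░░
░░░░░░░░░
░░■○●○●·○
░░○○●●●○·
░░●●◆○○·○
░░◇○○○●○○
░░○○●●○●●
░░░░○·○◇○
░░░░░░░░░

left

░░░░░░░░░
░░░░░░░░░
░░●■○●○●·
░░·○○●●●○
░░○●◆·○○·
░░◇◇○○○●○
░░·○○●●○●
░░░░░○·○◇
░░░░░░░░░

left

░░░░░░░░░
░░░░░░░░░
░░·●■○●○●
░░··○○●●●
░░○○◆●·○○
░░·◇◇○○○●
░░○·○○●●○
░░░░░░○·○
░░░░░░░░░

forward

░░░░░░░░░
░░░░░░░░░
░░○○◇●○░░
░░·●■○●○●
░░··◆○●●●
░░○○●●·○○
░░·◇◇○○○●
░░○·○○●●○
░░░░░░○·○

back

░░░░░░░░░
░░○○◇●○░░
░░·●■○●○●
░░··○○●●●
░░○○◆●·○○
░░·◇◇○○○●
░░○·○○●●○
░░░░░░○·○
░░░░░░░░░

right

░░░░░░░░░
░○○◇●○░░░
░·●■○●○●·
░··○○●●●○
░○○●◆·○○·
░·◇◇○○○●○
░○·○○●●○●
░░░░░○·○◇
░░░░░░░░░

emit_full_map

○○◇●○░░░░
·●■○●○●·○
··○○●●●○·
○○●◆·○○·○
·◇◇○○○●○○
○·○○●●○●●
░░░░○·○◇○

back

░○○◇●○░░░
░·●■○●○●·
░··○○●●●○
░○○●●·○○·
░·◇◇◆○○●○
░○·○○●●○●
░░■·○○·○◇
░░░░░░░░░
░░░░░░░░░

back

░·●■○●○●·
░··○○●●●○
░○○●●·○○·
░·◇◇○○○●○
░○·○◆●●○●
░░■·○○·○◇
░░○○●●·░░
░░░░░░░░░
░░░░░░░░░

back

░··○○●●●○
░○○●●·○○·
░·◇◇○○○●○
░○·○○●●○●
░░■·◆○·○◇
░░○○●●·░░
░░·○·◇○░░
░░░░░░░░░
■■■■■■■■■

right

··○○●●●○·
○○●●·○○·○
·◇◇○○○●○○
○·○○●●○●●
░■·○◆·○◇○
░○○●●··░░
░·○·◇○○░░
░░░░░░░░░
■■■■■■■■■

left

░··○○●●●○
░○○●●·○○·
░·◇◇○○○●○
░○·○○●●○●
░░■·◆○·○◇
░░○○●●··░
░░·○·◇○○░
░░░░░░░░░
■■■■■■■■■

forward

░·●■○●○●·
░··○○●●●○
░○○●●·○○·
░·◇◇○○○●○
░○·○◆●●○●
░░■·○○·○◇
░░○○●●··░
░░·○·◇○○░
░░░░░░░░░

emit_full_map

○○◇●○░░░░
·●■○●○●·○
··○○●●●○·
○○●●·○○·○
·◇◇○○○●○○
○·○◆●●○●●
░■·○○·○◇○
░○○●●··░░
░·○·◇○○░░

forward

░○○◇●○░░░
░·●■○●○●·
░··○○●●●○
░○○●●·○○·
░·◇◇◆○○●○
░○·○○●●○●
░░■·○○·○◇
░░○○●●··░
░░·○·◇○○░

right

○○◇●○░░░░
·●■○●○●·○
··○○●●●○·
○○●●·○○·○
·◇◇○◆○●○○
○·○○●●○●●
░■·○○·○◇○
░○○●●··░░
░·○·◇○○░░

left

░○○◇●○░░░
░·●■○●○●·
░··○○●●●○
░○○●●·○○·
░·◇◇◆○○●○
░○·○○●●○●
░░■·○○·○◇
░░○○●●··░
░░·○·◇○○░

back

░·●■○●○●·
░··○○●●●○
░○○●●·○○·
░·◇◇○○○●○
░○·○◆●●○●
░░■·○○·○◇
░░○○●●··░
░░·○·◇○○░
░░░░░░░░░

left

░░·●■○●○●
░░··○○●●●
░░○○●●·○○
░░·◇◇○○○●
░░○·◆○●●○
░░○■·○○·○
░░○○○●●··
░░░·○·◇○○
░░░░░░░░░

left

░░░·●■○●○
░░░··○○●●
░░■○○●●·○
░░··◇◇○○○
░░○○◆○○●●
░░·○■·○○·
░░·○○○●●·
░░░░·○·◇○
░░░░░░░░░

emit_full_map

░○○◇●○░░░░
░·●■○●○●·○
░··○○●●●○·
■○○●●·○○·○
··◇◇○○○●○○
○○◆○○●●○●●
·○■·○○·○◇○
·○○○●●··░░
░░·○·◇○○░░
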